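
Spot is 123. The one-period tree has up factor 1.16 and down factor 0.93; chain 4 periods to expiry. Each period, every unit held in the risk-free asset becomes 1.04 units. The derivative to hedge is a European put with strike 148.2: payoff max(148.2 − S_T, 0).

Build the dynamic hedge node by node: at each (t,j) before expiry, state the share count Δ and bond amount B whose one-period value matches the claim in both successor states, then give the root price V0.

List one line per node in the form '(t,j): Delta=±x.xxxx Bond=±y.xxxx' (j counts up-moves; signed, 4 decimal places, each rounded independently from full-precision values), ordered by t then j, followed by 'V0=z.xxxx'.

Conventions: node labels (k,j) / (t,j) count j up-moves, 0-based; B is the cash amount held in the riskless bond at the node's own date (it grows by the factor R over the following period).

(0,0): Delta=-0.5067 Bond=75.2661
(1,0): Delta=-0.7560 Bond=106.7943
(1,1): Delta=-0.2887 Bond=47.1667
(2,0): Delta=-1.0000 Bond=137.0192
(2,1): Delta=-0.5427 Bond=82.7536
(2,2): Delta=-0.0666 Bond=12.2894
(3,0): Delta=-1.0000 Bond=142.5000
(3,1): Delta=-1.0000 Bond=142.5000
(3,2): Delta=-0.1427 Bond=24.4969
(3,3): Delta=0.0000 Bond=0.0000
V0=12.9373

Risk-neutral probability p* = (R−d)/(u−d) = (1.04−0.93)/(1.16−0.93) = 0.4783.
Terminal payoffs: V(4,0)=56.1896, V(4,1)=33.4343, V(4,2)=5.0514, V(4,3)=0.0000, V(4,4)=0.0000
  t=3,j=0: stock 98.9359 → up 114.7657 (V=33.4343), down 92.0104 (V=56.1896). Price 43.5641; hedge Δ=-1.0000, bond B=142.5000.
  t=3,j=1: stock 123.4039 → up 143.1486 (V=5.0514), down 114.7657 (V=33.4343). Price 19.0961; hedge Δ=-1.0000, bond B=142.5000.
  t=3,j=2: stock 153.9232 → up 178.5509 (V=0.0000), down 143.1486 (V=5.0514). Price 2.5342; hedge Δ=-0.1427, bond B=24.4969.
  t=3,j=3: stock 191.9902 → up 222.7086 (V=0.0000), down 178.5509 (V=0.0000). Price 0.0000; hedge Δ=0.0000, bond B=0.0000.
  t=2,j=0: stock 106.3827 → up 123.4039 (V=19.0961), down 98.9359 (V=43.5641). Price 30.6365; hedge Δ=-1.0000, bond B=137.0192.
  t=2,j=1: stock 132.6924 → up 153.9232 (V=2.5342), down 123.4039 (V=19.0961). Price 10.7453; hedge Δ=-0.5427, bond B=82.7536.
  t=2,j=2: stock 165.5088 → up 191.9902 (V=0.0000), down 153.9232 (V=2.5342). Price 1.2713; hedge Δ=-0.0666, bond B=12.2894.
  t=1,j=0: stock 114.3900 → up 132.6924 (V=10.7453), down 106.3827 (V=30.6365). Price 20.3109; hedge Δ=-0.7560, bond B=106.7943.
  t=1,j=1: stock 142.6800 → up 165.5088 (V=1.2713), down 132.6924 (V=10.7453). Price 5.9753; hedge Δ=-0.2887, bond B=47.1667.
  t=0,j=0: stock 123.0000 → up 142.6800 (V=5.9753), down 114.3900 (V=20.3109). Price 12.9373; hedge Δ=-0.5067, bond B=75.2661.
Verification: the root portfolio costs Δ(0,0)·S0 + B(0,0) = 12.9373, matching V0.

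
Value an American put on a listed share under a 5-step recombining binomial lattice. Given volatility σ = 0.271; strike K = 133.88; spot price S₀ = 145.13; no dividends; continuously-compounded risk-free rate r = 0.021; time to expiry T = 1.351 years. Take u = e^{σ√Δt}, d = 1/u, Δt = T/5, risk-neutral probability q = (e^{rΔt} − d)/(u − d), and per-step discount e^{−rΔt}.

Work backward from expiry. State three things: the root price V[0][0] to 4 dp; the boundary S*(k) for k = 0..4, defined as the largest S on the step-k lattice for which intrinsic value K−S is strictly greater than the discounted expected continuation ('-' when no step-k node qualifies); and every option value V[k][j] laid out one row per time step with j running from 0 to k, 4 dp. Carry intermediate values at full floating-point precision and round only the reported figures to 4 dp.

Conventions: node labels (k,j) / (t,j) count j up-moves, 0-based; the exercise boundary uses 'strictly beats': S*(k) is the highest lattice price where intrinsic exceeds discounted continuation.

price = 11.4102
boundary = - - - 95.1093 109.4967
tree:
11.4102
17.7662 4.7942
26.8079 8.3726 1.0502
38.7707 14.4181 2.0507 0.0000
51.2677 24.3833 4.0045 0.0000 0.0000
62.1226 38.7707 7.8195 0.0000 0.0000 0.0000

params: Δt=0.27020 u=1.15127 d=0.86860 q=0.48497 e^(-rΔt)=0.99434
t_5 payoffs: 62.1226 38.7707 7.8195 0.0000 0.0000 0.0000
t_4: node(4,0) S=82.6123 payoff=51.2677 vs cont=50.5102 → 51.2677 [stop]  node(4,1) S=109.4967 payoff=24.3833 vs cont=23.6258 → 24.3833 [stop]  node(4,2) S=145.1300 payoff=0.0000 vs cont=4.0045 → 4.0045 [wait]  node(4,3) S=192.3594 payoff=0.0000 vs cont=0.0000 → 0.0000 [wait]  node(4,4) S=254.9587 payoff=0.0000 vs cont=0.0000 → 0.0000 [wait]  ⇒ S*(4)=109.4967
t_3: node(3,0) S=95.1093 payoff=38.7707 vs cont=38.0132 → 38.7707 [stop]  node(3,1) S=126.0605 payoff=7.8195 vs cont=14.4181 → 14.4181 [wait]  node(3,2) S=167.0842 payoff=0.0000 vs cont=2.0507 → 2.0507 [wait]  node(3,3) S=221.4581 payoff=0.0000 vs cont=0.0000 → 0.0000 [wait]  ⇒ S*(3)=95.1093
t_2: node(2,0) S=109.4967 payoff=24.3833 vs cont=26.8079 → 26.8079 [wait]  node(2,1) S=145.1300 payoff=0.0000 vs cont=8.3726 → 8.3726 [wait]  node(2,2) S=192.3594 payoff=0.0000 vs cont=1.0502 → 1.0502 [wait]  ⇒ S*(2)=-
t_1: node(1,0) S=126.0605 payoff=7.8195 vs cont=17.7662 → 17.7662 [wait]  node(1,1) S=167.0842 payoff=0.0000 vs cont=4.7942 → 4.7942 [wait]  ⇒ S*(1)=-
t_0: node(0,0) S=145.1300 payoff=0.0000 vs cont=11.4102 → 11.4102 [wait]  ⇒ S*(0)=-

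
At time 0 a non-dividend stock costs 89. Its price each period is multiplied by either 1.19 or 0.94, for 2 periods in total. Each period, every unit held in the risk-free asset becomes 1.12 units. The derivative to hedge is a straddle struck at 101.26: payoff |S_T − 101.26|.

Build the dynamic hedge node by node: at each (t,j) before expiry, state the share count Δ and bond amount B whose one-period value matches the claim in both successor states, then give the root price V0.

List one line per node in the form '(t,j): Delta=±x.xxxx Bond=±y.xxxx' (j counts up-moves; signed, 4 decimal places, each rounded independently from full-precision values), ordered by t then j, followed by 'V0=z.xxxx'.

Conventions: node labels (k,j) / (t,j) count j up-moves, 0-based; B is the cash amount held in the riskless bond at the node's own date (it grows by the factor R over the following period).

No-arbitrage ⇒ martingale measure with p* = (R−d)/(u−d) = 0.7200.
Payoffs at expiry: V(2,0)=22.6196, V(2,1)=1.7046, V(2,2)=24.7729
Node (1,0) S=83.6600: V=(p*·1.7046+(1−p*)·22.6196)/1.12=6.7507; Δ=(1.7046−22.6196)/(99.5554−78.6404)=-1.0000; B=V−Δ·S=90.4107
Node (1,1) S=105.9100: V=(p*·24.7729+(1−p*)·1.7046)/1.12=16.3516; Δ=(24.7729−1.7046)/(126.0329−99.5554)=0.8712; B=V−Δ·S=-75.9216
Node (0,0) S=89.0000: V=(p*·16.3516+(1−p*)·6.7507)/1.12=12.1994; Δ=(16.3516−6.7507)/(105.9100−83.6600)=0.4315; B=V−Δ·S=-26.2041
Verification: the root portfolio costs Δ(0,0)·S0 + B(0,0) = 12.1994, matching V0.

(0,0): Delta=0.4315 Bond=-26.2041
(1,0): Delta=-1.0000 Bond=90.4107
(1,1): Delta=0.8712 Bond=-75.9216
V0=12.1994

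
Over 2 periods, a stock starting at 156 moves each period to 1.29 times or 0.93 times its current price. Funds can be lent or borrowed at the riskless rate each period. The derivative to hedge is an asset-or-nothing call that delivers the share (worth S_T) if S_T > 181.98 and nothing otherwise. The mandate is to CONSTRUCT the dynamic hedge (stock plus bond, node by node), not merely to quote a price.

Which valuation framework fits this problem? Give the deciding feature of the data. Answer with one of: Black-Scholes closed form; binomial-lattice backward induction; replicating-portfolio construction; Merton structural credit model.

Key observation: the deliverable is the dynamic trading strategy on the 2-step tree (spot 156, moves 1.29 and 0.93), so the valuation must go through the node-by-node replicating-portfolio solve.

framework: replicating-portfolio construction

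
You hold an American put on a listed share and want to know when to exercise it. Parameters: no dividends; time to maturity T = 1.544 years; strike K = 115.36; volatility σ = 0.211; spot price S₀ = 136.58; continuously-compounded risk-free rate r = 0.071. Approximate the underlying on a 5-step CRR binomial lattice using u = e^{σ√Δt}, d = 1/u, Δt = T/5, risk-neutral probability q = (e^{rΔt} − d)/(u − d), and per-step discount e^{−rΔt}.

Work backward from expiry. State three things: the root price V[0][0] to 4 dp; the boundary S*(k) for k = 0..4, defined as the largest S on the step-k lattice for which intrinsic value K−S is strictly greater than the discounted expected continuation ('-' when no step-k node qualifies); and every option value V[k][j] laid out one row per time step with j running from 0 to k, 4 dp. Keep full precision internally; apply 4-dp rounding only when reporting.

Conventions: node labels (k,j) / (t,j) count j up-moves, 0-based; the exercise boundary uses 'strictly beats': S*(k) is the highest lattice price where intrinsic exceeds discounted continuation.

Δt=0.30880, u=1.12440, d=0.88936, q=0.56503, disc=e^(-rΔt)=0.97831
k=5 terminal: V=max(K-S,0) → 39.3664 19.2826 0.0000 0.0000 0.0000 0.0000
k=4: j=0 S=85.4475 intr=29.9125 cont=27.4108 V=29.9125[EX]; j=1 S=108.0297 intr=7.3303 cont=8.2055 V=8.2055[hold]; j=2 S=136.5800 intr=0.0000 cont=0.0000 V=0.0000[hold]; j=3 S=172.6756 intr=0.0000 cont=0.0000 V=0.0000[hold]; j=4 S=218.3107 intr=0.0000 cont=0.0000 V=0.0000[hold]  S*(4)=85.4475
k=3: j=0 S=96.0774 intr=19.2826 cont=17.2647 V=19.2826[EX]; j=1 S=121.4689 intr=0.0000 cont=3.4917 V=3.4917[hold]; j=2 S=153.5710 intr=0.0000 cont=0.0000 V=0.0000[hold]; j=3 S=194.1570 intr=0.0000 cont=0.0000 V=0.0000[hold]  S*(3)=96.0774
k=2: j=0 S=108.0297 intr=7.3303 cont=10.1356 V=10.1356[hold]; j=1 S=136.5800 intr=0.0000 cont=1.4859 V=1.4859[hold]; j=2 S=172.6756 intr=0.0000 cont=0.0000 V=0.0000[hold]  S*(2)=-
k=1: j=0 S=121.4689 intr=0.0000 cont=5.1344 V=5.1344[hold]; j=1 S=153.5710 intr=0.0000 cont=0.6323 V=0.6323[hold]  S*(1)=-
k=0: j=0 S=136.5800 intr=0.0000 cont=2.5344 V=2.5344[hold]  S*(0)=-

price = 2.5344
boundary = - - - 96.0774 85.4475
tree:
2.5344
5.1344 0.6323
10.1356 1.4859 0.0000
19.2826 3.4917 0.0000 0.0000
29.9125 8.2055 0.0000 0.0000 0.0000
39.3664 19.2826 0.0000 0.0000 0.0000 0.0000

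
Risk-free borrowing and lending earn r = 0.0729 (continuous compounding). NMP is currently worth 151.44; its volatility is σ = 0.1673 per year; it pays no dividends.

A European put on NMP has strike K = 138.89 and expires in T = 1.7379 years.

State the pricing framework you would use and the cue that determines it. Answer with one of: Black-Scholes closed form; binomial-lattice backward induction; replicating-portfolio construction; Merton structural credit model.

framework: Black-Scholes closed form

Key observation: a European-exercise option on NMP struck at 138.89 — a GBM underlying with constant parameters — admits an analytic price: the data contain no early exercise, no discrete tree, no debt structure.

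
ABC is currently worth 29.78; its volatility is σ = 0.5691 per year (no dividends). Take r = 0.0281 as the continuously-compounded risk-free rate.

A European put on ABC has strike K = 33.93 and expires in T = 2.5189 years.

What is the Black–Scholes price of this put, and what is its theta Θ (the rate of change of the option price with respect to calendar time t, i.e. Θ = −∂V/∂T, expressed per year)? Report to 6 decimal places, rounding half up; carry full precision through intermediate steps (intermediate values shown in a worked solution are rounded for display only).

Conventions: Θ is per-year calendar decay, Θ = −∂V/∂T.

σ√T = 0.5691·√2.5189 = 0.903221
d₁ = (ln(S/K) + (r+σ²/2)T) / (σ√T) = (ln(29.78/33.93) + (0.0281+0.5691²/2)·2.5189) / 0.903221 = (-0.130463 + 0.478685) / 0.903221 = 0.385534
d₂ = d₁ − σ√T = 0.385534 − 0.903221 = -0.517687
e^{−rT} = 0.931666
N(−d₁) = 0.349921,  N(−d₂) = 0.697662
Put price V = K·e^{−rT}·N(−d₂) − S·N(−d₁) = 22.054074 − 10.420642 = 11.633433
φ(d₁) = (1/√(2π))·e^{−d₁²/2} = 0.370368
Θ = −S·φ(d₁)·σ/(2√T) + r·K·e^{−rT}·N(−d₂) = −1.977479 + 0.619719 = -1.357759

price = 11.633433
Θ = -1.357759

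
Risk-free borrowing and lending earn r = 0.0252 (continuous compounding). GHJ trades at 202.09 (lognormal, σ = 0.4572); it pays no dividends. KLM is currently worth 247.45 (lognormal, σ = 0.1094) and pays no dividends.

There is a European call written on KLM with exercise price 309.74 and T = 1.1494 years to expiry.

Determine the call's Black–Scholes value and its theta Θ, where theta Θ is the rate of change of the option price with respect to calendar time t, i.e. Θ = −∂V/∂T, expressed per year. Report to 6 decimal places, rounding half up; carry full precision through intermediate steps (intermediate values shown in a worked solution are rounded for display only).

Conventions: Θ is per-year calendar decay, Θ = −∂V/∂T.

σ√T = 0.1094·√1.1494 = 0.117288
d₁ = (ln(S/K) + (r+σ²/2)T) / (σ√T) = (ln(247.45/309.74) + (0.0252+0.1094²/2)·1.1494) / 0.117288 = (-0.224525 + 0.035843) / 0.117288 = -1.608706
d₂ = d₁ − σ√T = -1.608706 − 0.117288 = -1.725994
e^{−rT} = 0.971451
N(d₁) = 0.053840,  N(d₂) = 0.042174
Call price V = S·N(d₁) − K·e^{−rT}·N(d₂) = 13.322793 − 12.690119 = 0.632674
φ(d₁) = (1/√(2π))·e^{−d₁²/2} = 0.109382
Θ = −S·φ(d₁)·σ/(2√T) − r·K·e^{−rT}·N(d₂) = −1.380977 − 0.319791 = -1.700768

price = 0.632674
Θ = -1.700768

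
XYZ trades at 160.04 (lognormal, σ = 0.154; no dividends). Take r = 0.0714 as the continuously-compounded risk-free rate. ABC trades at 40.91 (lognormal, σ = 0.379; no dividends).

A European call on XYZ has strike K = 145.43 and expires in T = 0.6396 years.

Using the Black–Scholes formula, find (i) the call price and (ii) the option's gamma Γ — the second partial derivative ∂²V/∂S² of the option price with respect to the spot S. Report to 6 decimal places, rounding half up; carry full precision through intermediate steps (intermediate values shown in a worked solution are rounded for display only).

σ√T = 0.154·√0.6396 = 0.123161
d₁ = (ln(S/K) + (r+σ²/2)T) / (σ√T) = (ln(160.04/145.43) + (0.0714+0.154²/2)·0.6396) / 0.123161 = (0.095729 + 0.053252) / 0.123161 = 1.209637
d₂ = d₁ − σ√T = 1.209637 − 0.123161 = 1.086476
e^{−rT} = 0.955360
N(d₁) = 0.886791,  N(d₂) = 0.861366
Call price V = S·N(d₁) − K·e^{−rT}·N(d₂) = 141.922022 − 119.676387 = 22.245635
φ(d₁) = (1/√(2π))·e^{−d₁²/2} = 0.191944
Γ = φ(d₁) / (S·σ·√T) = 0.009738

price = 22.245635
Γ = 0.009738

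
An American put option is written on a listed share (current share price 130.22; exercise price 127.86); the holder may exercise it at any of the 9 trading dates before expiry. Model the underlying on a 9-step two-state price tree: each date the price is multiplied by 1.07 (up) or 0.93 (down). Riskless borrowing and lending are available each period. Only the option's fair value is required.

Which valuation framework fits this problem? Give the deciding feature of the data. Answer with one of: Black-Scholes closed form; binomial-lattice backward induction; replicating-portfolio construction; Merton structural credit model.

Key observation: the exercise right at every one of the 9 steps is what matters: each node needs max(127.86 − S, continuation), which only the stepwise tree valuation starting from spot 130.22 delivers.

framework: binomial-lattice backward induction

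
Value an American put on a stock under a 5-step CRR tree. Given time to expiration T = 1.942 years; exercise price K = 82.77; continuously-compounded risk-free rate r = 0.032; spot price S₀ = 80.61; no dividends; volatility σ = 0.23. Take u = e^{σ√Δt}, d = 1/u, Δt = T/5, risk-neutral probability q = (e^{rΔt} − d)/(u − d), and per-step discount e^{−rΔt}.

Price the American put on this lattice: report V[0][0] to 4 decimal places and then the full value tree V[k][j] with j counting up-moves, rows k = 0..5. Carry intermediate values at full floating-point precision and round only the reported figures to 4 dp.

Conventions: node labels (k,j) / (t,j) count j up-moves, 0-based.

Δt=0.38840, u=1.15412, d=0.86646, q=0.50770, disc=e^(-rΔt)=0.98765
k=5 terminal: V=max(K-S,0) → 43.4032 30.3335 12.9247 0.0000 0.0000 0.0000
k=4: j=0 S=45.4341 intr=37.3359 cont=36.3135 V=37.3359[EX]; j=1 S=60.5181 intr=22.2519 cont=21.2295 V=22.2519[EX]; j=2 S=80.6100 intr=2.1600 cont=6.2842 V=6.2842[hold]; j=3 S=107.3724 intr=0.0000 cont=0.0000 V=0.0000[hold]; j=4 S=143.0198 intr=0.0000 cont=0.0000 V=0.0000[hold]
k=3: j=0 S=52.4365 intr=30.3335 cont=29.3111 V=30.3335[EX]; j=1 S=69.8453 intr=12.9247 cont=13.9704 V=13.9704[hold]; j=2 S=93.0338 intr=0.0000 cont=3.0555 V=3.0555[hold]; j=3 S=123.9208 intr=0.0000 cont=0.0000 V=0.0000[hold]
k=2: j=0 S=60.5181 intr=22.2519 cont=21.7538 V=22.2519[EX]; j=1 S=80.6100 intr=2.1600 cont=8.3247 V=8.3247[hold]; j=2 S=107.3724 intr=0.0000 cont=1.4856 V=1.4856[hold]
k=1: j=0 S=69.8453 intr=12.9247 cont=14.9935 V=14.9935[hold]; j=1 S=93.0338 intr=0.0000 cont=4.7926 V=4.7926[hold]
k=0: j=0 S=80.6100 intr=2.1600 cont=9.6933 V=9.6933[hold]

price = 9.6933
tree:
9.6933
14.9935 4.7926
22.2519 8.3247 1.4856
30.3335 13.9704 3.0555 0.0000
37.3359 22.2519 6.2842 0.0000 0.0000
43.4032 30.3335 12.9247 0.0000 0.0000 0.0000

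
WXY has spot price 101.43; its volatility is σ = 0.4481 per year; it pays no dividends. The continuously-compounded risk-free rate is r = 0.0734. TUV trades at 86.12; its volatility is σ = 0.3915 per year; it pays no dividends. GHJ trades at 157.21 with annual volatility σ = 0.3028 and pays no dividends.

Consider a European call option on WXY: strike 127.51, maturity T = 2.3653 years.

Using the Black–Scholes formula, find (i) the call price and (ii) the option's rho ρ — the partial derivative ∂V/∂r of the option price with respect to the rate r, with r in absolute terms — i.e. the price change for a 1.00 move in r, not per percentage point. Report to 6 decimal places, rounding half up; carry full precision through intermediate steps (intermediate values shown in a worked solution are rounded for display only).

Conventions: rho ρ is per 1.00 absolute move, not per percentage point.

σ√T = 0.4481·√2.3653 = 0.689157
d₁ = (ln(S/K) + (r+σ²/2)T) / (σ√T) = (ln(101.43/127.51) + (0.0734+0.4481²/2)·2.3653) / 0.689157 = (-0.228826 + 0.411082) / 0.689157 = 0.264462
d₂ = d₁ − σ√T = 0.264462 − 0.689157 = -0.424695
e^{−rT} = 0.840622
N(d₁) = 0.604288,  N(d₂) = 0.335530
Call price V = S·N(d₁) − K·e^{−rT}·N(d₂) = 61.292929 − 35.964648 = 25.328281
ρ = K·T·e^{−rT}·N(d₂) = 85.067182

price = 25.328281
ρ = 85.067182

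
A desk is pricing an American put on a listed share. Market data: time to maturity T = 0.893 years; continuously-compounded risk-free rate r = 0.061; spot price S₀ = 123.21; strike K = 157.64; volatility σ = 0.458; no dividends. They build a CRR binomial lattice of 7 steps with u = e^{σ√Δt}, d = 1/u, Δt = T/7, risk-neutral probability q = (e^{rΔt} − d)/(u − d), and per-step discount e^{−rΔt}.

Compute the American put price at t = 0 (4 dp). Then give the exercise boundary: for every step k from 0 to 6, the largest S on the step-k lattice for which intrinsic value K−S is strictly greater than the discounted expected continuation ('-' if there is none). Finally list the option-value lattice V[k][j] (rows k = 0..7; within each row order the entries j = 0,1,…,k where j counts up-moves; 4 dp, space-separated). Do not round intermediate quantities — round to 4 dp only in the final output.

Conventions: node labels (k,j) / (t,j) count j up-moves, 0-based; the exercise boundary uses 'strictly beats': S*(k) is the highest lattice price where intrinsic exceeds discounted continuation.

price = 41.0909
boundary = - - 88.8297 75.4248 88.8297 104.6170 123.2100
tree:
41.0909
54.0780 27.8524
68.8103 39.1813 16.1748
82.2152 53.1014 24.9132 7.0818
93.5972 68.8103 37.1435 12.2232 1.6922
103.2616 82.2152 53.0230 20.7446 3.2985 0.0000
111.4676 93.5972 68.8103 34.4300 6.4295 0.0000 0.0000
118.4352 103.2616 82.2152 53.0230 12.5325 0.0000 0.0000 0.0000

Δt=0.12757, u=1.17772, d=0.84909, q=0.48297, disc=e^(-rΔt)=0.99225
k=7 terminal: V=max(K-S,0) → 118.4352 103.2616 82.2152 53.0230 12.5325 0.0000 0.0000 0.0000
k=6: j=0 S=46.1724 intr=111.4676 cont=110.2456 V=111.4676[EX]; j=1 S=64.0428 intr=93.5972 cont=92.3752 V=93.5972[EX]; j=2 S=88.8297 intr=68.8103 cont=67.5883 V=68.8103[EX]; j=3 S=123.2100 intr=34.4300 cont=33.2080 V=34.4300[EX]; j=4 S=170.8967 intr=0.0000 cont=6.4295 V=6.4295[hold]; j=5 S=237.0399 intr=0.0000 cont=0.0000 V=0.0000[hold]; j=6 S=328.7828 intr=0.0000 cont=0.0000 V=0.0000[hold]  S*(6)=123.2100
k=5: j=0 S=54.3784 intr=103.2616 cont=102.0396 V=103.2616[EX]; j=1 S=75.4248 intr=82.2152 cont=80.9932 V=82.2152[EX]; j=2 S=104.6170 intr=53.0230 cont=51.8011 V=53.0230[EX]; j=3 S=145.1075 intr=12.5325 cont=20.7446 V=20.7446[hold]; j=4 S=201.2693 intr=0.0000 cont=3.2985 V=3.2985[hold]; j=5 S=279.1677 intr=0.0000 cont=0.0000 V=0.0000[hold]  S*(5)=104.6170
k=4: j=0 S=64.0428 intr=93.5972 cont=92.3752 V=93.5972[EX]; j=1 S=88.8297 intr=68.8103 cont=67.5883 V=68.8103[EX]; j=2 S=123.2100 intr=34.4300 cont=37.1435 V=37.1435[hold]; j=3 S=170.8967 intr=0.0000 cont=12.2232 V=12.2232[hold]; j=4 S=237.0399 intr=0.0000 cont=1.6922 V=1.6922[hold]  S*(4)=88.8297
k=3: j=0 S=75.4248 intr=82.2152 cont=80.9932 V=82.2152[EX]; j=1 S=104.6170 intr=53.0230 cont=53.1014 V=53.1014[hold]; j=2 S=145.1075 intr=12.5325 cont=24.9132 V=24.9132[hold]; j=3 S=201.2693 intr=0.0000 cont=7.0818 V=7.0818[hold]  S*(3)=75.4248
k=2: j=0 S=88.8297 intr=68.8103 cont=67.6259 V=68.8103[EX]; j=1 S=123.2100 intr=34.4300 cont=39.1813 V=39.1813[hold]; j=2 S=170.8967 intr=0.0000 cont=16.1748 V=16.1748[hold]  S*(2)=88.8297
k=1: j=0 S=104.6170 intr=53.0230 cont=54.0780 V=54.0780[hold]; j=1 S=145.1075 intr=12.5325 cont=27.8524 V=27.8524[hold]  S*(1)=-
k=0: j=0 S=123.2100 intr=34.4300 cont=41.0909 V=41.0909[hold]  S*(0)=-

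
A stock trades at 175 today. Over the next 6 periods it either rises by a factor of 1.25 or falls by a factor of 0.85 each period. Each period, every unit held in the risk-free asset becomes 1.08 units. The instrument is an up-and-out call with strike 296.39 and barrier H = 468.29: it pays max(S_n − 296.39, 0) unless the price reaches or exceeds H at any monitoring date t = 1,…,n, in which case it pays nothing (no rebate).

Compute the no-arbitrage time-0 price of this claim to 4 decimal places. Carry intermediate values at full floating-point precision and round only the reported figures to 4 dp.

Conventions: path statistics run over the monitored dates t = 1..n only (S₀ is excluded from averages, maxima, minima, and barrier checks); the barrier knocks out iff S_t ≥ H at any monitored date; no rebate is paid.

With p* = (R−d)/(u−d) = 0.5750, sum probability × payoff across the paths and divide by R^6.
Enumerate all 2^6 = 64 price paths (U = up ×1.25, D = down ×0.85); each path with k up-moves has probability p*^k·(1−p*)^(6−k).
DDDDDD: M=148.7500, payoff=0.0000, prob=0.005893
UDDDDD: M=218.7500, payoff=0.0000, prob=0.007973
DUDDDD: M=185.9375, payoff=0.0000, prob=0.007973
UUDDDD: M=273.4375, payoff=0.0000, prob=0.010787
DDUDDD: M=158.0469, payoff=0.0000, prob=0.007973
UDUDDD: M=232.4219, payoff=0.0000, prob=0.010787
DUUDDD: M=232.4219, payoff=0.0000, prob=0.010787
UUUDDD: M=341.7969, payoff=0.0000, prob=0.014594
DDDUDD: M=148.7500, payoff=0.0000, prob=0.007973
UDDUDD: M=218.7500, payoff=0.0000, prob=0.010787
DUDUDD: M=197.5586, payoff=0.0000, prob=0.010787
UUDUDD: M=290.5273, payoff=0.0000, prob=0.014594
DDUUDD: M=197.5586, payoff=0.0000, prob=0.010787
UDUUDD: M=290.5273, payoff=0.0000, prob=0.014594
DUUUDD: M=290.5273, payoff=0.0000, prob=0.014594
UUUUDD: M=427.2461, payoff=12.2953, prob=0.019745
DDDDUD: M=148.7500, payoff=0.0000, prob=0.007973
UDDDUD: M=218.7500, payoff=0.0000, prob=0.010787
DUDDUD: M=185.9375, payoff=0.0000, prob=0.010787
UUDDUD: M=273.4375, payoff=0.0000, prob=0.014594
DDUDUD: M=167.9248, payoff=0.0000, prob=0.010787
UDUDUD: M=246.9482, payoff=0.0000, prob=0.014594
DUUDUD: M=246.9482, payoff=0.0000, prob=0.014594
UUUDUD: M=363.1592, payoff=12.2953, prob=0.019745
DDDUUD: M=167.9248, payoff=0.0000, prob=0.010787
UDDUUD: M=246.9482, payoff=0.0000, prob=0.014594
DUDUUD: M=246.9482, payoff=0.0000, prob=0.014594
UUDUUD: M=363.1592, payoff=12.2953, prob=0.019745
DDUUUD: M=246.9482, payoff=0.0000, prob=0.014594
UDUUUD: M=363.1592, payoff=12.2953, prob=0.019745
DUUUUD: M=363.1592, payoff=12.2953, prob=0.019745
UUUUUD: M=534.0576, payoff=0.0000, prob=0.026713
DDDDDU: M=148.7500, payoff=0.0000, prob=0.007973
UDDDDU: M=218.7500, payoff=0.0000, prob=0.010787
DUDDDU: M=185.9375, payoff=0.0000, prob=0.010787
UUDDDU: M=273.4375, payoff=0.0000, prob=0.014594
DDUDDU: M=158.0469, payoff=0.0000, prob=0.010787
UDUDDU: M=232.4219, payoff=0.0000, prob=0.014594
DUUDDU: M=232.4219, payoff=0.0000, prob=0.014594
UUUDDU: M=341.7969, payoff=12.2953, prob=0.019745
DDDUDU: M=148.7500, payoff=0.0000, prob=0.010787
UDDUDU: M=218.7500, payoff=0.0000, prob=0.014594
DUDUDU: M=209.9060, payoff=0.0000, prob=0.014594
UUDUDU: M=308.6853, payoff=12.2953, prob=0.019745
DDUUDU: M=209.9060, payoff=0.0000, prob=0.014594
UDUUDU: M=308.6853, payoff=12.2953, prob=0.019745
DUUUDU: M=308.6853, payoff=12.2953, prob=0.019745
UUUUDU: M=453.9490, payoff=157.5590, prob=0.026713
DDDDUU: M=148.7500, payoff=0.0000, prob=0.010787
UDDDUU: M=218.7500, payoff=0.0000, prob=0.014594
DUDDUU: M=209.9060, payoff=0.0000, prob=0.014594
UUDDUU: M=308.6853, payoff=12.2953, prob=0.019745
DDUDUU: M=209.9060, payoff=0.0000, prob=0.014594
UDUDUU: M=308.6853, payoff=12.2953, prob=0.019745
DUUDUU: M=308.6853, payoff=12.2953, prob=0.019745
UUUDUU: M=453.9490, payoff=157.5590, prob=0.026713
DDDUUU: M=209.9060, payoff=0.0000, prob=0.014594
UDDUUU: M=308.6853, payoff=12.2953, prob=0.019745
DUDUUU: M=308.6853, payoff=12.2953, prob=0.019745
UUDUUU: M=453.9490, payoff=157.5590, prob=0.026713
DDUUUU: M=308.6853, payoff=12.2953, prob=0.019745
UDUUUU: M=453.9490, payoff=157.5590, prob=0.026713
DUUUUU: M=453.9490, payoff=157.5590, prob=0.026713
UUUUUU: M=667.5720, payoff=0.0000, prob=0.036142
Price = Σ prob·payoff / R^6 = 24.686125 / 1.586874 = 15.5564

price = 15.5564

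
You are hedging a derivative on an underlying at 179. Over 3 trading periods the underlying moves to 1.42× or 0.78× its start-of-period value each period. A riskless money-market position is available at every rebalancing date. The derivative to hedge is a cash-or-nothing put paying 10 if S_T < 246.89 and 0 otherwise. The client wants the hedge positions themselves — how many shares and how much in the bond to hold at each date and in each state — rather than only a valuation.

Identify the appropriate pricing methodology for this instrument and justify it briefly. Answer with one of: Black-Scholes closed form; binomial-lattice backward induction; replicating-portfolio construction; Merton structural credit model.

Key observation: the deliverable is the dynamic trading strategy on the 3-step tree (spot 179, moves 1.42 and 0.78), so the valuation must go through the node-by-node replicating-portfolio solve.

framework: replicating-portfolio construction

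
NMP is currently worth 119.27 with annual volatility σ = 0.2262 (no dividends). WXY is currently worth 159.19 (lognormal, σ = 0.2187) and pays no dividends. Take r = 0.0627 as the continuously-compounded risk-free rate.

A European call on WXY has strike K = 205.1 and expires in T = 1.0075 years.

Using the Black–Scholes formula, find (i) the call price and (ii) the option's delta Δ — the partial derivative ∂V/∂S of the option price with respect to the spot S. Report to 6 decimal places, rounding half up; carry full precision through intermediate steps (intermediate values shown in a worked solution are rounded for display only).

σ√T = 0.2187·√1.0075 = 0.219519
d₁ = (ln(S/K) + (r+σ²/2)T) / (σ√T) = (ln(159.19/205.1) + (0.0627+0.2187²/2)·1.0075) / 0.219519 = (-0.253399 + 0.087264) / 0.219519 = -0.756814
d₂ = d₁ − σ√T = -0.756814 − 0.219519 = -0.976333
e^{−rT} = 0.938784
N(d₁) = 0.224581,  N(d₂) = 0.164450
Call price V = S·N(d₁) − K·e^{−rT}·N(d₂) = 35.750992 − 31.663914 = 4.087079
Δ = N(d₁) = 0.224581

price = 4.087079
Δ = 0.224581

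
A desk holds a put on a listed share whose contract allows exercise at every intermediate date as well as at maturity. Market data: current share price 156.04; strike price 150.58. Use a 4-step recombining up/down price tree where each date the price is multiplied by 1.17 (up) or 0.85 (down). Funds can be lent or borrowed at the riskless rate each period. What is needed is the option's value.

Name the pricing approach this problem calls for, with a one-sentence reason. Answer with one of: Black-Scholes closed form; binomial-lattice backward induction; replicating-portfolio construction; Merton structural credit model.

framework: binomial-lattice backward induction

Key observation: early exercise of the strike-150.58 put must be checked at each of the 4 dates (spot 156.04), which forces a node-by-node comparison of intrinsic and continuation value backward from expiry.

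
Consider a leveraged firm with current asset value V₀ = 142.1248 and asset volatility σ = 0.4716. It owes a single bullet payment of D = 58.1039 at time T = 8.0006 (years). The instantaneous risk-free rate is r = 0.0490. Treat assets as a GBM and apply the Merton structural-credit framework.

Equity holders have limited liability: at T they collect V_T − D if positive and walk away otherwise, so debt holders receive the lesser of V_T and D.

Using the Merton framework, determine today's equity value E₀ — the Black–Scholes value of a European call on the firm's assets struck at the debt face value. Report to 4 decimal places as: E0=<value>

Equity is a call on the firm's assets struck at D = 58.1039:
d₁ = [ln(V₀/D) + (r + σ²/2)T] / (σ√T)
   = [ln(142.1248/58.1039) + (0.0490 + 0.5·0.4716²)·8.0006] / (0.4716·√8.0006)
   = [0.894473 + 1.281722] / 1.333936 = 1.631409
d₂ = d₁ − σ√T = 1.631409 − 1.333936 = 0.297472
N(d₁) = 0.948598,  N(d₂) = 0.616947,  e^(−rT) = 0.675684
E₀ = V₀·N(d₁) − D·e^(−rT)·N(d₂)
   = 142.1248·0.948598 − 58.1039·0.675684·0.616947 = 110.598019

E0=110.5980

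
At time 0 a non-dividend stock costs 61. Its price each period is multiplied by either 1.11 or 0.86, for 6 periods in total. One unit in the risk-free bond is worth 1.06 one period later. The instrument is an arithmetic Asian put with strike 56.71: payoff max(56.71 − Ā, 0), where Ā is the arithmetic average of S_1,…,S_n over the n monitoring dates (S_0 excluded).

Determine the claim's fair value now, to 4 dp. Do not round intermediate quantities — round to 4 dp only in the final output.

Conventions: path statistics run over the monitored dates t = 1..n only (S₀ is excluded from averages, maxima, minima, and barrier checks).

price = 0.2426

Under the martingale measure an up-move has probability p* = 0.8000; value the claim as the probability-weighted average of per-path payoffs, discounted 6 periods at R = 1.06.
Enumerate all 2^6 = 64 price paths (U = up ×1.11, D = down ×0.86); each path with k up-moves has probability p*^k·(1−p*)^(6−k).
DDDDDD: Ā=37.1862, payoff=19.5238, prob=0.000064
UDDDDD: Ā=47.9961, payoff=8.7139, prob=0.000256
DUDDDD: Ā=45.4545, payoff=11.2555, prob=0.000256
UUDDDD: Ā=58.6680, payoff=0.0000, prob=0.001024
DDUDDD: Ā=43.2686, payoff=13.4414, prob=0.000256
UDUDDD: Ā=55.8467, payoff=0.8633, prob=0.001024
DUUDDD: Ā=53.3051, payoff=3.4049, prob=0.001024
UUUDDD: Ā=68.8007, payoff=0.0000, prob=0.004096
DDDUDD: Ā=41.3888, payoff=15.3212, prob=0.000256
UDDUDD: Ā=53.4205, payoff=3.2895, prob=0.001024
DUDUDD: Ā=50.8788, payoff=5.8312, prob=0.001024
UUDUDD: Ā=65.6691, payoff=0.0000, prob=0.004096
DDUUDD: Ā=48.6930, payoff=8.0170, prob=0.001024
UDUUDD: Ā=62.8479, payoff=0.0000, prob=0.004096
DUUUDD: Ā=60.3062, payoff=0.0000, prob=0.004096
UUUUDD: Ā=77.8371, payoff=0.0000, prob=0.016384
DDDDUD: Ā=39.7722, payoff=16.9378, prob=0.000256
UDDDUD: Ā=51.3339, payoff=5.3761, prob=0.001024
DUDDUD: Ā=48.7922, payoff=7.9178, prob=0.001024
UUDDUD: Ā=62.9760, payoff=0.0000, prob=0.004096
DDUDUD: Ā=46.6064, payoff=10.1036, prob=0.001024
UDUDUD: Ā=60.1547, payoff=0.0000, prob=0.004096
DUUDUD: Ā=57.6130, payoff=0.0000, prob=0.004096
UUUDUD: Ā=74.3610, payoff=0.0000, prob=0.016384
DDDUUD: Ā=44.7265, payoff=11.9835, prob=0.001024
UDDUUD: Ā=57.7284, payoff=0.0000, prob=0.004096
DUDUUD: Ā=55.1868, payoff=1.5232, prob=0.004096
UUDUUD: Ā=71.2294, payoff=0.0000, prob=0.016384
DDUUUD: Ā=53.0009, payoff=3.7091, prob=0.004096
UDUUUD: Ā=68.4082, payoff=0.0000, prob=0.016384
DUUUUD: Ā=65.8665, payoff=0.0000, prob=0.016384
UUUUUD: Ā=85.0138, payoff=0.0000, prob=0.065536
DDDDDU: Ā=38.3819, payoff=18.3281, prob=0.000256
UDDDDU: Ā=49.5394, payoff=7.1706, prob=0.001024
DUDDDU: Ā=46.9977, payoff=9.7123, prob=0.001024
UUDDDU: Ā=60.6598, payoff=0.0000, prob=0.004096
DDUDDU: Ā=44.8119, payoff=11.8981, prob=0.001024
UDUDDU: Ā=57.8386, payoff=0.0000, prob=0.004096
DUUDDU: Ā=55.2969, payoff=1.4131, prob=0.004096
UUUDDU: Ā=71.3716, payoff=0.0000, prob=0.016384
DDDUDU: Ā=42.9321, payoff=13.7779, prob=0.001024
UDDUDU: Ā=55.4123, payoff=1.2977, prob=0.004096
DUDUDU: Ā=52.8706, payoff=3.8394, prob=0.004096
UUDUDU: Ā=68.2400, payoff=0.0000, prob=0.016384
DDUUDU: Ā=50.6848, payoff=6.0252, prob=0.004096
UDUUDU: Ā=65.4188, payoff=0.0000, prob=0.016384
DUUUDU: Ā=62.8771, payoff=0.0000, prob=0.016384
UUUUDU: Ā=81.1553, payoff=0.0000, prob=0.065536
DDDDUU: Ā=41.3154, payoff=15.3946, prob=0.001024
UDDDUU: Ā=53.3257, payoff=3.3843, prob=0.004096
DUDDUU: Ā=50.7841, payoff=5.9259, prob=0.004096
UUDDUU: Ā=65.5469, payoff=0.0000, prob=0.016384
DDUDUU: Ā=48.5982, payoff=8.1118, prob=0.004096
UDUDUU: Ā=62.7256, payoff=0.0000, prob=0.016384
DUUDUU: Ā=60.1839, payoff=0.0000, prob=0.016384
UUUDUU: Ā=77.6793, payoff=0.0000, prob=0.065536
DDDUUU: Ā=46.7184, payoff=9.9916, prob=0.004096
UDDUUU: Ā=60.2993, payoff=0.0000, prob=0.016384
DUDUUU: Ā=57.7577, payoff=0.0000, prob=0.016384
UUDUUU: Ā=74.5477, payoff=0.0000, prob=0.065536
DDUUUU: Ā=55.5718, payoff=1.1382, prob=0.016384
UDUUUU: Ā=71.7264, payoff=0.0000, prob=0.065536
DUUUUU: Ā=69.1848, payoff=0.0000, prob=0.065536
UUUUUU: Ā=89.2966, payoff=0.0000, prob=0.262144
Price = Σ prob·payoff / R^6 = 0.344121 / 1.418519 = 0.2426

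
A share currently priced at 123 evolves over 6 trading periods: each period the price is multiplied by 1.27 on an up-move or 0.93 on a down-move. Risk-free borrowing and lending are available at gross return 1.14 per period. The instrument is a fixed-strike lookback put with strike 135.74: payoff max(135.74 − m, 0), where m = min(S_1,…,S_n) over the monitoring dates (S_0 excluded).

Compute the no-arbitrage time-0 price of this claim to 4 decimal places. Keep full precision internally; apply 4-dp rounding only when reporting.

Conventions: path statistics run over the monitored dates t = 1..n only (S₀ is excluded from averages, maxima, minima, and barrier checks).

price = 4.8016

Under the martingale measure an up-move has probability p* = 0.6176; value the claim as the probability-weighted average of per-path payoffs, discounted 6 periods at R = 1.14.
Enumerate all 2^6 = 64 price paths (U = up ×1.27, D = down ×0.93); each path with k up-moves has probability p*^k·(1−p*)^(6−k).
DDDDDD: m=79.5798, payoff=56.1602, prob=0.003125
UDDDDD: m=108.6735, payoff=27.0665, prob=0.005047
DUDDDD: m=108.6735, payoff=27.0665, prob=0.005047
UUDDDD: m=148.4036, payoff=0.0000, prob=0.008153
DDUDDD: m=106.3827, payoff=29.3573, prob=0.005047
UDUDDD: m=145.2753, payoff=0.0000, prob=0.008153
DUUDDD: m=114.3900, payoff=21.3500, prob=0.008153
UUUDDD: m=156.2100, payoff=0.0000, prob=0.013171
DDDUDD: m=98.9359, payoff=36.8041, prob=0.005047
UDDUDD: m=135.1060, payoff=0.6340, prob=0.008153
DUDUDD: m=114.3900, payoff=21.3500, prob=0.008153
UUDUDD: m=156.2100, payoff=0.0000, prob=0.013171
DDUUDD: m=106.3827, payoff=29.3573, prob=0.008153
UDUUDD: m=145.2753, payoff=0.0000, prob=0.013171
DUUUDD: m=114.3900, payoff=21.3500, prob=0.013171
UUUUDD: m=156.2100, payoff=0.0000, prob=0.021276
DDDDUD: m=92.0104, payoff=43.7296, prob=0.005047
UDDDUD: m=125.6486, payoff=10.0914, prob=0.008153
DUDDUD: m=114.3900, payoff=21.3500, prob=0.008153
UUDDUD: m=156.2100, payoff=0.0000, prob=0.013171
DDUDUD: m=106.3827, payoff=29.3573, prob=0.008153
UDUDUD: m=145.2753, payoff=0.0000, prob=0.013171
DUUDUD: m=114.3900, payoff=21.3500, prob=0.013171
UUUDUD: m=156.2100, payoff=0.0000, prob=0.021276
DDDUUD: m=98.9359, payoff=36.8041, prob=0.008153
UDDUUD: m=135.1060, payoff=0.6340, prob=0.013171
DUDUUD: m=114.3900, payoff=21.3500, prob=0.013171
UUDUUD: m=156.2100, payoff=0.0000, prob=0.021276
DDUUUD: m=106.3827, payoff=29.3573, prob=0.013171
UDUUUD: m=145.2753, payoff=0.0000, prob=0.021276
DUUUUD: m=114.3900, payoff=21.3500, prob=0.021276
UUUUUD: m=156.2100, payoff=0.0000, prob=0.034369
DDDDDU: m=85.5697, payoff=50.1703, prob=0.005047
UDDDDU: m=116.8532, payoff=18.8868, prob=0.008153
DUDDDU: m=114.3900, payoff=21.3500, prob=0.008153
UUDDDU: m=156.2100, payoff=0.0000, prob=0.013171
DDUDDU: m=106.3827, payoff=29.3573, prob=0.008153
UDUDDU: m=145.2753, payoff=0.0000, prob=0.013171
DUUDDU: m=114.3900, payoff=21.3500, prob=0.013171
UUUDDU: m=156.2100, payoff=0.0000, prob=0.021276
DDDUDU: m=98.9359, payoff=36.8041, prob=0.008153
UDDUDU: m=135.1060, payoff=0.6340, prob=0.013171
DUDUDU: m=114.3900, payoff=21.3500, prob=0.013171
UUDUDU: m=156.2100, payoff=0.0000, prob=0.021276
DDUUDU: m=106.3827, payoff=29.3573, prob=0.013171
UDUUDU: m=145.2753, payoff=0.0000, prob=0.021276
DUUUDU: m=114.3900, payoff=21.3500, prob=0.021276
UUUUDU: m=156.2100, payoff=0.0000, prob=0.034369
DDDDUU: m=92.0104, payoff=43.7296, prob=0.008153
UDDDUU: m=125.6486, payoff=10.0914, prob=0.013171
DUDDUU: m=114.3900, payoff=21.3500, prob=0.013171
UUDDUU: m=156.2100, payoff=0.0000, prob=0.021276
DDUDUU: m=106.3827, payoff=29.3573, prob=0.013171
UDUDUU: m=145.2753, payoff=0.0000, prob=0.021276
DUUDUU: m=114.3900, payoff=21.3500, prob=0.021276
UUUDUU: m=156.2100, payoff=0.0000, prob=0.034369
DDDUUU: m=98.9359, payoff=36.8041, prob=0.013171
UDDUUU: m=135.1060, payoff=0.6340, prob=0.021276
DUDUUU: m=114.3900, payoff=21.3500, prob=0.021276
UUDUUU: m=156.2100, payoff=0.0000, prob=0.034369
DDUUUU: m=106.3827, payoff=29.3573, prob=0.021276
UDUUUU: m=145.2753, payoff=0.0000, prob=0.034369
DUUUUU: m=114.3900, payoff=21.3500, prob=0.034369
UUUUUU: m=156.2100, payoff=0.0000, prob=0.055519
Price = Σ prob·payoff / R^6 = 10.539483 / 2.194973 = 4.8016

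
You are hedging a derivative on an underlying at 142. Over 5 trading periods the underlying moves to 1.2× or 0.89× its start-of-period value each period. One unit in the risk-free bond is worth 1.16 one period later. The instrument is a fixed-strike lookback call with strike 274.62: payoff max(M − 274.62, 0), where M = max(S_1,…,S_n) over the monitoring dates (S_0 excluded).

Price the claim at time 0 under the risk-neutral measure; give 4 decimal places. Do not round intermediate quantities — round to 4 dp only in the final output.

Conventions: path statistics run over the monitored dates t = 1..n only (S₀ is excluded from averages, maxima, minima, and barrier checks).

No-arbitrage gives p* = (R−d)/(u−d) = 0.8710: enumerate every path, weight its payoff by its p*-probability, and discount by R^5.
Enumerate all 2^5 = 32 price paths (U = up ×1.2, D = down ×0.89); each path with k up-moves has probability p*^k·(1−p*)^(5−k).
DDDDD: M=126.3800, payoff=0.0000, prob=0.000036
UDDDD: M=170.4000, payoff=0.0000, prob=0.000241
DUDDD: M=151.6560, payoff=0.0000, prob=0.000241
UUDDD: M=204.4800, payoff=0.0000, prob=0.001630
DDUDD: M=134.9738, payoff=0.0000, prob=0.000241
UDUDD: M=181.9872, payoff=0.0000, prob=0.001630
DUUDD: M=181.9872, payoff=0.0000, prob=0.001630
UUUDD: M=245.3760, payoff=0.0000, prob=0.011000
DDDUD: M=126.3800, payoff=0.0000, prob=0.000241
UDDUD: M=170.4000, payoff=0.0000, prob=0.001630
DUDUD: M=161.9686, payoff=0.0000, prob=0.001630
UUDUD: M=218.3846, payoff=0.0000, prob=0.011000
DDUUD: M=161.9686, payoff=0.0000, prob=0.001630
UDUUD: M=218.3846, payoff=0.0000, prob=0.011000
DUUUD: M=218.3846, payoff=0.0000, prob=0.011000
UUUUD: M=294.4512, payoff=19.8312, prob=0.074252
DDDDU: M=126.3800, payoff=0.0000, prob=0.000241
UDDDU: M=170.4000, payoff=0.0000, prob=0.001630
DUDDU: M=151.6560, payoff=0.0000, prob=0.001630
UUDDU: M=204.4800, payoff=0.0000, prob=0.011000
DDUDU: M=144.1521, payoff=0.0000, prob=0.001630
UDUDU: M=194.3623, payoff=0.0000, prob=0.011000
DUUDU: M=194.3623, payoff=0.0000, prob=0.011000
UUUDU: M=262.0616, payoff=0.0000, prob=0.074252
DDDUU: M=144.1521, payoff=0.0000, prob=0.001630
UDDUU: M=194.3623, payoff=0.0000, prob=0.011000
DUDUU: M=194.3623, payoff=0.0000, prob=0.011000
UUDUU: M=262.0616, payoff=0.0000, prob=0.074252
DDUUU: M=194.3623, payoff=0.0000, prob=0.011000
UDUUU: M=262.0616, payoff=0.0000, prob=0.074252
DUUUU: M=262.0616, payoff=0.0000, prob=0.074252
UUUUU: M=353.3414, payoff=78.7214, prob=0.501199
Price = Σ prob·payoff / R^5 = 40.927622 / 2.100342 = 19.4862

price = 19.4862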